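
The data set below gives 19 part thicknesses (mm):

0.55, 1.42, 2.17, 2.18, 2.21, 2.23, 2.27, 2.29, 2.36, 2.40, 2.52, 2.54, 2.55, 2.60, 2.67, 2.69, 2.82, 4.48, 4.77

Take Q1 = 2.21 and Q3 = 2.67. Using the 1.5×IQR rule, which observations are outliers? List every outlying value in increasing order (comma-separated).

0.55, 1.42, 4.48, 4.77

IQR = Q3 − Q1 = 2.67 − 2.21 = 0.46.
Lower fence = Q1 − 1.5·IQR = 2.21 − 0.69 = 1.52.
Upper fence = Q3 + 1.5·IQR = 2.67 + 0.69 = 3.36.
0.55 < 1.52 → outlier.
1.42 < 1.52 → outlier.
4.48 > 3.36 → outlier.
4.77 > 3.36 → outlier.
All remaining values lie within [1.52, 3.36].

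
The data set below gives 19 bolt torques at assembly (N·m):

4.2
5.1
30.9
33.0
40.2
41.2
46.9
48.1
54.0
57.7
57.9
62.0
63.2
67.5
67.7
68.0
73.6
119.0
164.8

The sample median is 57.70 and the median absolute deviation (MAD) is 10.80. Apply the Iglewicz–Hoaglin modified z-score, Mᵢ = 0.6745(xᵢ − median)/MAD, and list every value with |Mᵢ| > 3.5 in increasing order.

|Mᵢ| > 3.5 ⇔ |xᵢ − 57.70| > 3.5·10.80/0.6745 = 56.04.
So outliers lie outside [1.66, 113.74].
119.0: M = 3.83 → outlier.
164.8: M = 6.69 → outlier.

119.0, 164.8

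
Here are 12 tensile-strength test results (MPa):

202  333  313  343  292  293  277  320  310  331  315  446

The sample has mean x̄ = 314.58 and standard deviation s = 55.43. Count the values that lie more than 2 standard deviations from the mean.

Cutoffs: x̄ ± 2s = [203.72, 425.44].
Outside the cutoffs: 202, 446.

2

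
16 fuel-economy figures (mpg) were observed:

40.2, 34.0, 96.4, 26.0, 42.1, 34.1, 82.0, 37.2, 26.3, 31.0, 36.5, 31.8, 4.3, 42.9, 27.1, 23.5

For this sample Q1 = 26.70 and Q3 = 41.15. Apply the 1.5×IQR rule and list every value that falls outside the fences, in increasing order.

IQR = Q3 − Q1 = 41.15 − 26.70 = 14.45.
Lower fence = Q1 − 1.5·IQR = 26.70 − 21.675 = 5.025.
Upper fence = Q3 + 1.5·IQR = 41.15 + 21.675 = 62.825.
4.3 < 5.025 → outlier.
82.0 > 62.825 → outlier.
96.4 > 62.825 → outlier.
All remaining values lie within [5.025, 62.825].

4.3, 82.0, 96.4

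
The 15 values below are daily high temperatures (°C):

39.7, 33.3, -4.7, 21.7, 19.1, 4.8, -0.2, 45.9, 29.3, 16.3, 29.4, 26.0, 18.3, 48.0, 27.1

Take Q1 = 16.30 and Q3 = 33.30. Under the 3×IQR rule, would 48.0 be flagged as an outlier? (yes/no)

no

IQR = Q3 − Q1 = 33.30 − 16.30 = 17.00.
Lower fence = Q1 − 3·IQR = 16.30 − 51.00 = -34.70.
Upper fence = Q3 + 3·IQR = 33.30 + 51.00 = 84.30.
48.0 lies within [-34.70, 84.30].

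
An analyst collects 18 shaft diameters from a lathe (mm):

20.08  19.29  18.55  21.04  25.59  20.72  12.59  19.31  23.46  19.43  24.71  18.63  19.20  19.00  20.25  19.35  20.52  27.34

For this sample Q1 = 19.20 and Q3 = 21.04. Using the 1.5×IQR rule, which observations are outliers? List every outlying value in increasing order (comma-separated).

12.59, 24.71, 25.59, 27.34

IQR = Q3 − Q1 = 21.04 − 19.20 = 1.84.
Lower fence = Q1 − 1.5·IQR = 19.20 − 2.76 = 16.44.
Upper fence = Q3 + 1.5·IQR = 21.04 + 2.76 = 23.80.
12.59 < 16.44 → outlier.
24.71 > 23.80 → outlier.
25.59 > 23.80 → outlier.
27.34 > 23.80 → outlier.
All remaining values lie within [16.44, 23.80].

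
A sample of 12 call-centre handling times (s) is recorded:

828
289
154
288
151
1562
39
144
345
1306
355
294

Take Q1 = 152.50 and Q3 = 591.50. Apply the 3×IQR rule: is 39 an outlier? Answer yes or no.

IQR = Q3 − Q1 = 591.50 − 152.50 = 439.00.
Lower fence = Q1 − 3·IQR = 152.50 − 1317.00 = -1164.50.
Upper fence = Q3 + 3·IQR = 591.50 + 1317.00 = 1908.50.
39 lies within [-1164.50, 1908.50].

no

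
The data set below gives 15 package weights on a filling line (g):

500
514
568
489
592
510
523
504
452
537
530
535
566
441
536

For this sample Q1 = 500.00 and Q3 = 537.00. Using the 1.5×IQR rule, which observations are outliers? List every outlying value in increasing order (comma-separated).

441

IQR = Q3 − Q1 = 537.00 − 500.00 = 37.00.
Lower fence = Q1 − 1.5·IQR = 500.00 − 55.50 = 444.50.
Upper fence = Q3 + 1.5·IQR = 537.00 + 55.50 = 592.50.
441 < 444.50 → outlier.
All remaining values lie within [444.50, 592.50].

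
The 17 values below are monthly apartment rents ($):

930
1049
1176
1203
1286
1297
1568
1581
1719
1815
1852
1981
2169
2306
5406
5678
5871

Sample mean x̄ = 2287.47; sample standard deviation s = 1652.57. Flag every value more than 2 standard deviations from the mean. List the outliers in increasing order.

Cutoffs at x̄ ± 2s: 2287.47 ± 2·1652.57 = [-1017.67, 5592.61].
5678: z = 2.05, |z| > 2 → outlier.
5871: z = 2.17, |z| > 2 → outlier.
Every other value lies within [-1017.67, 5592.61].

5678, 5871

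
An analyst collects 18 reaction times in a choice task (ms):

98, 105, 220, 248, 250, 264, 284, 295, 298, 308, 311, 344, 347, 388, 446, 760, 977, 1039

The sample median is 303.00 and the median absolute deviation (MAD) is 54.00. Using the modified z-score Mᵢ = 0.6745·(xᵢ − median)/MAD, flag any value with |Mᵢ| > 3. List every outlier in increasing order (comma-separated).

|Mᵢ| > 3 ⇔ |xᵢ − 303.00| > 3·54.00/0.6745 = 240.18.
So outliers lie outside [62.82, 543.18].
760: M = 5.71 → outlier.
977: M = 8.42 → outlier.
1039: M = 9.19 → outlier.

760, 977, 1039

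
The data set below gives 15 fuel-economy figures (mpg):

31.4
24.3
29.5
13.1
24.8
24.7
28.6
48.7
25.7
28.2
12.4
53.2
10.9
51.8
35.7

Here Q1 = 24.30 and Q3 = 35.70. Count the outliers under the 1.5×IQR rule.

IQR = 11.40; fences at 24.30 − 17.10 = 7.20 and 35.70 + 17.10 = 52.80.
Outside the cutoffs: 53.2.

1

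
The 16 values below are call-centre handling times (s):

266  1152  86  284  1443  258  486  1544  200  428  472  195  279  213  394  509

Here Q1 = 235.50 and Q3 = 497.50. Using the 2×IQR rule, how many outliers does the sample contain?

3

IQR = 262.00; fences at 235.50 − 524.00 = -288.50 and 497.50 + 524.00 = 1021.50.
Outside the cutoffs: 1152, 1443, 1544.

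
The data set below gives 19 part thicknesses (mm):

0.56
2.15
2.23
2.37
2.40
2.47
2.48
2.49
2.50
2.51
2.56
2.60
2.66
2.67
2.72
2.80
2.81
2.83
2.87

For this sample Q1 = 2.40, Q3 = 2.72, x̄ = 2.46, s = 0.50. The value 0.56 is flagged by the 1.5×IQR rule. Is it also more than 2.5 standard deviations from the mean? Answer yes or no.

yes

z = (0.56 − 2.46) / 0.50 = -3.80.
|z| = 3.80 > 2.5.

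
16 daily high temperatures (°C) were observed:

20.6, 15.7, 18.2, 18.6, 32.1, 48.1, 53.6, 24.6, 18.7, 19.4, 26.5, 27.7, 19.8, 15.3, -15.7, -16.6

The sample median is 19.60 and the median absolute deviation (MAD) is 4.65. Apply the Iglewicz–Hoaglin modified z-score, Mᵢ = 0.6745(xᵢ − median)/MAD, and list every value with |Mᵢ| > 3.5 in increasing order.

|Mᵢ| > 3.5 ⇔ |xᵢ − 19.60| > 3.5·4.65/0.6745 = 24.13.
So outliers lie outside [-4.53, 43.73].
-16.6: M = -5.25 → outlier.
-15.7: M = -5.12 → outlier.
48.1: M = 4.13 → outlier.
53.6: M = 4.93 → outlier.

-16.6, -15.7, 48.1, 53.6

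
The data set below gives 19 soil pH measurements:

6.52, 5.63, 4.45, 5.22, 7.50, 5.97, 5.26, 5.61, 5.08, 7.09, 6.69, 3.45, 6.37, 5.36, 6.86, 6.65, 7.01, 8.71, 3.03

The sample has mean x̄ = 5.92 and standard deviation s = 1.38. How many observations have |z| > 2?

Cutoffs: x̄ ± 2s = [3.16, 8.68].
Outside the cutoffs: 3.03, 8.71.

2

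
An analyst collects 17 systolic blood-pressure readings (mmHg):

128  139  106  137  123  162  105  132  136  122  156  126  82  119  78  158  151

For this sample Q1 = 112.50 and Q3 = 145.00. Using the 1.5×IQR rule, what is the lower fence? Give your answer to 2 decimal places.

63.75

IQR = Q3 − Q1 = 145.00 − 112.50 = 32.50.
Lower fence = Q1 − 1.5·IQR = 112.50 − 48.75 = 63.75.
Upper fence = Q3 + 1.5·IQR = 145.00 + 48.75 = 193.75.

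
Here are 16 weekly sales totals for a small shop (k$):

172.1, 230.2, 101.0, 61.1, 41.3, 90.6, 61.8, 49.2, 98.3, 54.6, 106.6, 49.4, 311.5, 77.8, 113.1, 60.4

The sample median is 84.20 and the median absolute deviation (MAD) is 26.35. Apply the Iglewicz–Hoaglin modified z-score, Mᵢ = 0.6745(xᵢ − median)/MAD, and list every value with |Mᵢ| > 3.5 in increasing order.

|Mᵢ| > 3.5 ⇔ |xᵢ − 84.20| > 3.5·26.35/0.6745 = 136.73.
So outliers lie outside [-52.53, 220.93].
230.2: M = 3.74 → outlier.
311.5: M = 5.82 → outlier.

230.2, 311.5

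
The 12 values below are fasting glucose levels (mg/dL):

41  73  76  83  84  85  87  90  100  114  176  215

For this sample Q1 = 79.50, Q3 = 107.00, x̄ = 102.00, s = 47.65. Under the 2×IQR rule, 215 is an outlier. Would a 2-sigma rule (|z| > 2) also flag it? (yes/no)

z = (215 − 102.00) / 47.65 = 2.37.
|z| = 2.37 > 2.

yes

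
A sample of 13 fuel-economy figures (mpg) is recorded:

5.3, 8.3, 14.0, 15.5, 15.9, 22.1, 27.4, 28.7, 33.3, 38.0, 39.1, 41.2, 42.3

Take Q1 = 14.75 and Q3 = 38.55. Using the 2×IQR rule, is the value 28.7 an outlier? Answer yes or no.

IQR = Q3 − Q1 = 38.55 − 14.75 = 23.80.
Lower fence = Q1 − 2·IQR = 14.75 − 47.60 = -32.85.
Upper fence = Q3 + 2·IQR = 38.55 + 47.60 = 86.15.
28.7 lies within [-32.85, 86.15].

no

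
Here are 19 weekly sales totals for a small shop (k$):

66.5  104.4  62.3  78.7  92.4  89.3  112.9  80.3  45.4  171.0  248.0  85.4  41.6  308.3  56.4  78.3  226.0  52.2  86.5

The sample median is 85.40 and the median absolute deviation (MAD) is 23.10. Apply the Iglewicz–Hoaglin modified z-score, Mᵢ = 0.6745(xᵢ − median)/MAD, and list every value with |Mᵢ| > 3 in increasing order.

226.0, 248.0, 308.3

|Mᵢ| > 3 ⇔ |xᵢ − 85.40| > 3·23.10/0.6745 = 102.74.
So outliers lie outside [-17.34, 188.14].
226.0: M = 4.11 → outlier.
248.0: M = 4.75 → outlier.
308.3: M = 6.51 → outlier.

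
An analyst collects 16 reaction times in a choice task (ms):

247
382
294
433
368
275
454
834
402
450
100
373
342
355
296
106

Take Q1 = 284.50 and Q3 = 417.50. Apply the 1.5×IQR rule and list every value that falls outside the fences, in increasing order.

IQR = Q3 − Q1 = 417.50 − 284.50 = 133.00.
Lower fence = Q1 − 1.5·IQR = 284.50 − 199.50 = 85.00.
Upper fence = Q3 + 1.5·IQR = 417.50 + 199.50 = 617.00.
834 > 617.00 → outlier.
All remaining values lie within [85.00, 617.00].

834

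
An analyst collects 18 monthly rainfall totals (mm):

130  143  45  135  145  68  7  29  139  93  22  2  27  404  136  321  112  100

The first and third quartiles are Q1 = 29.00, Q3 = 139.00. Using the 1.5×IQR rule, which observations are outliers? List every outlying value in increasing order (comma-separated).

321, 404

IQR = Q3 − Q1 = 139.00 − 29.00 = 110.00.
Lower fence = Q1 − 1.5·IQR = 29.00 − 165.00 = -136.00.
Upper fence = Q3 + 1.5·IQR = 139.00 + 165.00 = 304.00.
321 > 304.00 → outlier.
404 > 304.00 → outlier.
All remaining values lie within [-136.00, 304.00].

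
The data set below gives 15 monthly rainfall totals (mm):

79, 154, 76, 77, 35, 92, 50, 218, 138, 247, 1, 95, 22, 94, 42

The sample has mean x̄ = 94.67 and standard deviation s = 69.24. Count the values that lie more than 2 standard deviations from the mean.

1

Cutoffs: x̄ ± 2s = [-43.81, 233.15].
Outside the cutoffs: 247.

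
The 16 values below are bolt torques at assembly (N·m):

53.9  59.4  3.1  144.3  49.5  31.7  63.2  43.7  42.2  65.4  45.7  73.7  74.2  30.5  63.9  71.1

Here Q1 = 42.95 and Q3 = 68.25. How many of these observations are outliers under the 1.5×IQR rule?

2

IQR = 25.30; fences at 42.95 − 37.95 = 5.00 and 68.25 + 37.95 = 106.20.
Outside the cutoffs: 3.1, 144.3.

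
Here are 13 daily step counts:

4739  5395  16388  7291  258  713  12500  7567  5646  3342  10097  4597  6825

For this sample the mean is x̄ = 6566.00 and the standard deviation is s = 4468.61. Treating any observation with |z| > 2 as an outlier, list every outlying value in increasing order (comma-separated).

16388

Cutoffs at x̄ ± 2s: 6566.00 ± 2·4468.61 = [-2371.22, 15503.22].
16388: z = 2.20, |z| > 2 → outlier.
Every other value lies within [-2371.22, 15503.22].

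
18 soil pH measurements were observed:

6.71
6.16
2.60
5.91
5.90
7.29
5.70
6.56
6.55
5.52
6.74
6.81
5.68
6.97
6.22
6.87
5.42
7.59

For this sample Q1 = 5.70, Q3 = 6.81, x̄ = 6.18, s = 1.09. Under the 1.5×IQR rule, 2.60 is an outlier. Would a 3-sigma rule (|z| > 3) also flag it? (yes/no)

yes

z = (2.60 − 6.18) / 1.09 = -3.28.
|z| = 3.28 > 3.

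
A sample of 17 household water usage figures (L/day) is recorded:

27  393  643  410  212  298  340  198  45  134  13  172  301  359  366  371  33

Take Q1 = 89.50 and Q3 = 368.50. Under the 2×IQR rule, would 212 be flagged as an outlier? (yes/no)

no

IQR = Q3 − Q1 = 368.50 − 89.50 = 279.00.
Lower fence = Q1 − 2·IQR = 89.50 − 558.00 = -468.50.
Upper fence = Q3 + 2·IQR = 368.50 + 558.00 = 926.50.
212 lies within [-468.50, 926.50].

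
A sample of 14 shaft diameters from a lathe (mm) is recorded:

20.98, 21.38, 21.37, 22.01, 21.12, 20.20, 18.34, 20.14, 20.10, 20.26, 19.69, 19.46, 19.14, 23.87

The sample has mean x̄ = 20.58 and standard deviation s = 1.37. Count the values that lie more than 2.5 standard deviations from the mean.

0

Cutoffs: x̄ ± 2.5s = [17.155, 24.005].
Every value lies within the cutoffs.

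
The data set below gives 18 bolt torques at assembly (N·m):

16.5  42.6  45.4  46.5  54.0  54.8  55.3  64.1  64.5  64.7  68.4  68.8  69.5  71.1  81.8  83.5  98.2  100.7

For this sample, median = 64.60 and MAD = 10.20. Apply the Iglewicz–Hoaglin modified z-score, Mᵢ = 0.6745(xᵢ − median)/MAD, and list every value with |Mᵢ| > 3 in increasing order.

|Mᵢ| > 3 ⇔ |xᵢ − 64.60| > 3·10.20/0.6745 = 45.37.
So outliers lie outside [19.23, 109.97].
16.5: M = -3.18 → outlier.

16.5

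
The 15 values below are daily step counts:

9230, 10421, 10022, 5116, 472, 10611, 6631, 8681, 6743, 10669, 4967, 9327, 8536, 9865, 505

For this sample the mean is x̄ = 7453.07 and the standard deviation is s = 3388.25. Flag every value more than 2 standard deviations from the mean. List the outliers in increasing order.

472, 505

Cutoffs at x̄ ± 2s: 7453.07 ± 2·3388.25 = [676.57, 14229.57].
472: z = -2.06, |z| > 2 → outlier.
505: z = -2.05, |z| > 2 → outlier.
Every other value lies within [676.57, 14229.57].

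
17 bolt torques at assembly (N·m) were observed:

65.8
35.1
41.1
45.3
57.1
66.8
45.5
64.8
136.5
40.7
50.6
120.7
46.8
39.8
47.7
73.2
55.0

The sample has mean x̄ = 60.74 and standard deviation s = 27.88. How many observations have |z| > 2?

2

Cutoffs: x̄ ± 2s = [4.98, 116.50].
Outside the cutoffs: 120.7, 136.5.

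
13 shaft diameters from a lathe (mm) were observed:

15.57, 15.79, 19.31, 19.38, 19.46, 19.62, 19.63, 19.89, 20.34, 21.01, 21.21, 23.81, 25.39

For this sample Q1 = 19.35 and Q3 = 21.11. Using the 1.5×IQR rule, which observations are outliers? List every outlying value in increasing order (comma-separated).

15.57, 15.79, 23.81, 25.39

IQR = Q3 − Q1 = 21.11 − 19.35 = 1.76.
Lower fence = Q1 − 1.5·IQR = 19.35 − 2.64 = 16.71.
Upper fence = Q3 + 1.5·IQR = 21.11 + 2.64 = 23.75.
15.57 < 16.71 → outlier.
15.79 < 16.71 → outlier.
23.81 > 23.75 → outlier.
25.39 > 23.75 → outlier.
All remaining values lie within [16.71, 23.75].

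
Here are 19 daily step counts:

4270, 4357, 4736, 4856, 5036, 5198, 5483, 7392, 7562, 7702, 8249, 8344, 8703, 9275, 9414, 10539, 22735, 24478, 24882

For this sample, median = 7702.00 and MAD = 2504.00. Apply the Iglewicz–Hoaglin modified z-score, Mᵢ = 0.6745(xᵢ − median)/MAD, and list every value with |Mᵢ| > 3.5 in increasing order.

22735, 24478, 24882

|Mᵢ| > 3.5 ⇔ |xᵢ − 7702.00| > 3.5·2504.00/0.6745 = 12993.33.
So outliers lie outside [-5291.33, 20695.33].
22735: M = 4.05 → outlier.
24478: M = 4.52 → outlier.
24882: M = 4.63 → outlier.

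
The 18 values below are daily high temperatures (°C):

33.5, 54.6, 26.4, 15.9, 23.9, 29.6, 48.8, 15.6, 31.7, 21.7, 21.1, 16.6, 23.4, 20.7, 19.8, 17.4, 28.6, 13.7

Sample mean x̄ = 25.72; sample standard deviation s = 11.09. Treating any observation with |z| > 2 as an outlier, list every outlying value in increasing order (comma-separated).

48.8, 54.6

Cutoffs at x̄ ± 2s: 25.72 ± 2·11.09 = [3.54, 47.90].
48.8: z = 2.08, |z| > 2 → outlier.
54.6: z = 2.60, |z| > 2 → outlier.
Every other value lies within [3.54, 47.90].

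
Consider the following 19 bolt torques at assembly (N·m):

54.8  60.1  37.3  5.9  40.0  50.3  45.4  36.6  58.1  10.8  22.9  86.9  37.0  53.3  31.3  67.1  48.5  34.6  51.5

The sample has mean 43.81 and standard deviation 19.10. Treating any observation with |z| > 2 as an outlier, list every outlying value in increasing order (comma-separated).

Cutoffs at x̄ ± 2s: 43.81 ± 2·19.10 = [5.61, 82.01].
86.9: z = 2.26, |z| > 2 → outlier.
Every other value lies within [5.61, 82.01].

86.9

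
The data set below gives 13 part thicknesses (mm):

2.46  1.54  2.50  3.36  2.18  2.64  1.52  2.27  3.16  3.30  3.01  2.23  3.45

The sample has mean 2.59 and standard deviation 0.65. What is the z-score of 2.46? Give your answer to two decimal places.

-0.20

z = (2.46 − 2.59) / 0.65 = -0.20.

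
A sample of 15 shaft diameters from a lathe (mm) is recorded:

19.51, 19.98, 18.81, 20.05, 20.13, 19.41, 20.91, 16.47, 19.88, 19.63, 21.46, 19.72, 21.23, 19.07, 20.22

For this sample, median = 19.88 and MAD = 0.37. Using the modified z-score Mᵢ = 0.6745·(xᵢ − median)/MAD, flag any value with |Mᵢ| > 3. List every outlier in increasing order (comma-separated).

|Mᵢ| > 3 ⇔ |xᵢ − 19.88| > 3·0.37/0.6745 = 1.65.
So outliers lie outside [18.23, 21.53].
16.47: M = -6.22 → outlier.

16.47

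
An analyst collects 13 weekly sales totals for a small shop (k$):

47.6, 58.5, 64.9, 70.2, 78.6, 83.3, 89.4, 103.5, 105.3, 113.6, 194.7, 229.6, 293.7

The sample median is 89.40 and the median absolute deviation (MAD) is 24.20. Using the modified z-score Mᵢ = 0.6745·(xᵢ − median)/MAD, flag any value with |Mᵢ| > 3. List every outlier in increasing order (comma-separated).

|Mᵢ| > 3 ⇔ |xᵢ − 89.40| > 3·24.20/0.6745 = 107.64.
So outliers lie outside [-18.24, 197.04].
229.6: M = 3.91 → outlier.
293.7: M = 5.69 → outlier.

229.6, 293.7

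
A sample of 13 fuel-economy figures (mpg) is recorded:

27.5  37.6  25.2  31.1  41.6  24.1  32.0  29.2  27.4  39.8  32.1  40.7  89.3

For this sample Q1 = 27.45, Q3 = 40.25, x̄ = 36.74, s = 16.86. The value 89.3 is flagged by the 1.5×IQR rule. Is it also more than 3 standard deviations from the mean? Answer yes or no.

yes

z = (89.3 − 36.74) / 16.86 = 3.12.
|z| = 3.12 > 3.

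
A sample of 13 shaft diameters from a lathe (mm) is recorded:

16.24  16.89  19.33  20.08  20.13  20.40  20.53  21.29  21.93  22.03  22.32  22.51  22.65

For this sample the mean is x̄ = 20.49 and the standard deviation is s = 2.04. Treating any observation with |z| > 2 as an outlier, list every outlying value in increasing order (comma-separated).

Cutoffs at x̄ ± 2s: 20.49 ± 2·2.04 = [16.41, 24.57].
16.24: z = -2.08, |z| > 2 → outlier.
Every other value lies within [16.41, 24.57].

16.24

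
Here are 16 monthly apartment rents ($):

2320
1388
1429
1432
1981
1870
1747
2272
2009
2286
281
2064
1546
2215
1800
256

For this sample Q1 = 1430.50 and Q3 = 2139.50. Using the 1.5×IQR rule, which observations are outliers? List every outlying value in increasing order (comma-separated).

256, 281

IQR = Q3 − Q1 = 2139.50 − 1430.50 = 709.00.
Lower fence = Q1 − 1.5·IQR = 1430.50 − 1063.50 = 367.00.
Upper fence = Q3 + 1.5·IQR = 2139.50 + 1063.50 = 3203.00.
256 < 367.00 → outlier.
281 < 367.00 → outlier.
All remaining values lie within [367.00, 3203.00].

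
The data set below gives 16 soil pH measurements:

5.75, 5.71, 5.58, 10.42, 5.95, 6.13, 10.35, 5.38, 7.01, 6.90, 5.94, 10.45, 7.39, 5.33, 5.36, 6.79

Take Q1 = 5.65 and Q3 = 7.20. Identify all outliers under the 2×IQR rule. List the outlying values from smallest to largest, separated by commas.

10.35, 10.42, 10.45

IQR = Q3 − Q1 = 7.20 − 5.65 = 1.55.
Lower fence = Q1 − 2·IQR = 5.65 − 3.10 = 2.55.
Upper fence = Q3 + 2·IQR = 7.20 + 3.10 = 10.30.
10.35 > 10.30 → outlier.
10.42 > 10.30 → outlier.
10.45 > 10.30 → outlier.
All remaining values lie within [2.55, 10.30].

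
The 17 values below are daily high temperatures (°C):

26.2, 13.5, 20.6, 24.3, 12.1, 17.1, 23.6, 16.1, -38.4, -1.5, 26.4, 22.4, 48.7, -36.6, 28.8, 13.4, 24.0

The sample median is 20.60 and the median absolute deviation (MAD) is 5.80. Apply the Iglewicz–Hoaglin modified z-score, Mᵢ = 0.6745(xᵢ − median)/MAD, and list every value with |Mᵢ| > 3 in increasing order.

|Mᵢ| > 3 ⇔ |xᵢ − 20.60| > 3·5.80/0.6745 = 25.80.
So outliers lie outside [-5.20, 46.40].
-38.4: M = -6.86 → outlier.
-36.6: M = -6.65 → outlier.
48.7: M = 3.27 → outlier.

-38.4, -36.6, 48.7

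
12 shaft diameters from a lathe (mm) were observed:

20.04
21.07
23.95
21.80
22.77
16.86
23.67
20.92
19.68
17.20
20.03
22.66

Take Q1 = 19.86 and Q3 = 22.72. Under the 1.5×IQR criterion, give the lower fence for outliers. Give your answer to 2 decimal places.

IQR = Q3 − Q1 = 22.72 − 19.86 = 2.86.
Lower fence = Q1 − 1.5·IQR = 19.86 − 4.29 = 15.57.
Upper fence = Q3 + 1.5·IQR = 22.72 + 4.29 = 27.01.

15.57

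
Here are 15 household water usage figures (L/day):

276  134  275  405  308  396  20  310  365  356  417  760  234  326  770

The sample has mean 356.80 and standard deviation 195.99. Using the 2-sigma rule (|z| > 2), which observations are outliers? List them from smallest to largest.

760, 770

Cutoffs at x̄ ± 2s: 356.80 ± 2·195.99 = [-35.18, 748.78].
760: z = 2.06, |z| > 2 → outlier.
770: z = 2.11, |z| > 2 → outlier.
Every other value lies within [-35.18, 748.78].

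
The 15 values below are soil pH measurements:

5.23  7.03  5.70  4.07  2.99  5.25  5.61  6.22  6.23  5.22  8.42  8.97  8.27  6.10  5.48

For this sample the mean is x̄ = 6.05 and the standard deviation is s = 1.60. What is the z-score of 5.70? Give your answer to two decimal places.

z = (5.70 − 6.05) / 1.60 = -0.22.

-0.22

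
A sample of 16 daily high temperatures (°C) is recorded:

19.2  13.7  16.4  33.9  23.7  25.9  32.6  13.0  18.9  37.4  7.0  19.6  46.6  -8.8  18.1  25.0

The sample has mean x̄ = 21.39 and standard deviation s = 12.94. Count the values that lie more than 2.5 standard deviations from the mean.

Cutoffs: x̄ ± 2.5s = [-10.96, 53.74].
Every value lies within the cutoffs.

0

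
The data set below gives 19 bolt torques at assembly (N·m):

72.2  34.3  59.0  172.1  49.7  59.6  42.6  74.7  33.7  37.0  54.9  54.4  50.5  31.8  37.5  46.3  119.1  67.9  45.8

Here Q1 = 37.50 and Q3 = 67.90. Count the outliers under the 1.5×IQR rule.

IQR = 30.40; fences at 37.50 − 45.60 = -8.10 and 67.90 + 45.60 = 113.50.
Outside the cutoffs: 119.1, 172.1.

2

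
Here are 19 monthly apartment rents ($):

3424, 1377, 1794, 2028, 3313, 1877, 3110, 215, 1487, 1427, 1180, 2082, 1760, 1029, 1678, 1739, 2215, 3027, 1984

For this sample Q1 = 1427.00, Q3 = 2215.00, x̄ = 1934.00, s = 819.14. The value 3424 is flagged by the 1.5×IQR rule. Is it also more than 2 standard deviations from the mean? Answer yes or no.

no

z = (3424 − 1934.00) / 819.14 = 1.82.
|z| = 1.82 ≤ 2.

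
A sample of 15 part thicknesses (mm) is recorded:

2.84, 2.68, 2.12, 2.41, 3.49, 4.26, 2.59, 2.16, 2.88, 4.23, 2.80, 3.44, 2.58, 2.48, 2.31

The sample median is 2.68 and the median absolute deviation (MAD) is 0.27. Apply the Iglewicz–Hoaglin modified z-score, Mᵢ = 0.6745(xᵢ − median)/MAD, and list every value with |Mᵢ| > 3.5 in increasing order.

|Mᵢ| > 3.5 ⇔ |xᵢ − 2.68| > 3.5·0.27/0.6745 = 1.40.
So outliers lie outside [1.28, 4.08].
4.23: M = 3.87 → outlier.
4.26: M = 3.95 → outlier.

4.23, 4.26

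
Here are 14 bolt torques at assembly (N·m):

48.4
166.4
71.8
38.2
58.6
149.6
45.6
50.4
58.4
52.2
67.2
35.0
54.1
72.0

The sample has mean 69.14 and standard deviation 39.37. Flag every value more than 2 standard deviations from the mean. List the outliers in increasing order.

Cutoffs at x̄ ± 2s: 69.14 ± 2·39.37 = [-9.60, 147.88].
149.6: z = 2.04, |z| > 2 → outlier.
166.4: z = 2.47, |z| > 2 → outlier.
Every other value lies within [-9.60, 147.88].

149.6, 166.4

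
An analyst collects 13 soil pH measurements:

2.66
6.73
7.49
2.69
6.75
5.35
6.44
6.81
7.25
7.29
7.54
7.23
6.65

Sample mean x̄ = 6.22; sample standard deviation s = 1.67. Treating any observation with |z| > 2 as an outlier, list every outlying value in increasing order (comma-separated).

Cutoffs at x̄ ± 2s: 6.22 ± 2·1.67 = [2.88, 9.56].
2.66: z = -2.13, |z| > 2 → outlier.
2.69: z = -2.11, |z| > 2 → outlier.
Every other value lies within [2.88, 9.56].

2.66, 2.69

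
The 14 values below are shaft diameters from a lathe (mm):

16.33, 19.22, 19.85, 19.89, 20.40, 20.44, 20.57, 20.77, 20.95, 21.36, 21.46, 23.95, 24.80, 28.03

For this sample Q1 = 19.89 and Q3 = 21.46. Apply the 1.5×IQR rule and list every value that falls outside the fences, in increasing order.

IQR = Q3 − Q1 = 21.46 − 19.89 = 1.57.
Lower fence = Q1 − 1.5·IQR = 19.89 − 2.355 = 17.535.
Upper fence = Q3 + 1.5·IQR = 21.46 + 2.355 = 23.815.
16.33 < 17.535 → outlier.
23.95 > 23.815 → outlier.
24.80 > 23.815 → outlier.
28.03 > 23.815 → outlier.
All remaining values lie within [17.535, 23.815].

16.33, 23.95, 24.80, 28.03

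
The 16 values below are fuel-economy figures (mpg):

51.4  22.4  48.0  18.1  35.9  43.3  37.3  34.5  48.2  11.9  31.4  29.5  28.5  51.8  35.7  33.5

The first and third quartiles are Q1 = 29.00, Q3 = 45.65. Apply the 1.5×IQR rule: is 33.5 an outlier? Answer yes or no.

IQR = Q3 − Q1 = 45.65 − 29.00 = 16.65.
Lower fence = Q1 − 1.5·IQR = 29.00 − 24.975 = 4.025.
Upper fence = Q3 + 1.5·IQR = 45.65 + 24.975 = 70.625.
33.5 lies within [4.025, 70.625].

no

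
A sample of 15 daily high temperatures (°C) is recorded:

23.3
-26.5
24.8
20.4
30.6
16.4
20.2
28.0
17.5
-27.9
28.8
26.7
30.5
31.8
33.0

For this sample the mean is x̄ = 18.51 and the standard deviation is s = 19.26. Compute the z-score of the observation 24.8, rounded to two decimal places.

z = (24.8 − 18.51) / 19.26 = 0.33.

0.33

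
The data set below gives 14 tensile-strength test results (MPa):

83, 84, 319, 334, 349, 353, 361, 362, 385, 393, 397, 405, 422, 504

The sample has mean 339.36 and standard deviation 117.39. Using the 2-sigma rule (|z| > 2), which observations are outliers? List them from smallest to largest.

Cutoffs at x̄ ± 2s: 339.36 ± 2·117.39 = [104.58, 574.14].
83: z = -2.18, |z| > 2 → outlier.
84: z = -2.18, |z| > 2 → outlier.
Every other value lies within [104.58, 574.14].

83, 84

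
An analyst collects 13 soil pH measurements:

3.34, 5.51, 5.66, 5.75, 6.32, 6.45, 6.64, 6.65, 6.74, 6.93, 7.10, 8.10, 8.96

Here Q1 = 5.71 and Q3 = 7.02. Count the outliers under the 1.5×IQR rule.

IQR = 1.31; fences at 5.71 − 1.965 = 3.745 and 7.02 + 1.965 = 8.985.
Outside the cutoffs: 3.34.

1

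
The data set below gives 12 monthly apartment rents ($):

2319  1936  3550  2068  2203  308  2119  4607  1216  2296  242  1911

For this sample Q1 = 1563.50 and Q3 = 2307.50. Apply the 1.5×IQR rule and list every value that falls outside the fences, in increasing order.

242, 308, 3550, 4607

IQR = Q3 − Q1 = 2307.50 − 1563.50 = 744.00.
Lower fence = Q1 − 1.5·IQR = 1563.50 − 1116.00 = 447.50.
Upper fence = Q3 + 1.5·IQR = 2307.50 + 1116.00 = 3423.50.
242 < 447.50 → outlier.
308 < 447.50 → outlier.
3550 > 3423.50 → outlier.
4607 > 3423.50 → outlier.
All remaining values lie within [447.50, 3423.50].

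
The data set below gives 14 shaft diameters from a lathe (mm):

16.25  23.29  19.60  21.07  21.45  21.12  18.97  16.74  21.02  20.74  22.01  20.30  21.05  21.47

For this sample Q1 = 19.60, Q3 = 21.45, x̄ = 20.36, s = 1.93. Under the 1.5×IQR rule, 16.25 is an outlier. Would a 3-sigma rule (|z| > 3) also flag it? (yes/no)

no

z = (16.25 − 20.36) / 1.93 = -2.13.
|z| = 2.13 ≤ 3.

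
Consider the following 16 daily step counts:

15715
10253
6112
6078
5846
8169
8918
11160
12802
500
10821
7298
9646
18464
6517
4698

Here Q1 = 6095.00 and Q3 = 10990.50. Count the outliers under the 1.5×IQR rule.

IQR = 4895.50; fences at 6095.00 − 7343.25 = -1248.25 and 10990.50 + 7343.25 = 18333.75.
Outside the cutoffs: 18464.

1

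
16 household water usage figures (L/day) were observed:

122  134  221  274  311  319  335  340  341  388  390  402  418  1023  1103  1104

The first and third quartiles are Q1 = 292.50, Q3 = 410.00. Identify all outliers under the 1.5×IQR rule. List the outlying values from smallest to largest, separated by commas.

1023, 1103, 1104

IQR = Q3 − Q1 = 410.00 − 292.50 = 117.50.
Lower fence = Q1 − 1.5·IQR = 292.50 − 176.25 = 116.25.
Upper fence = Q3 + 1.5·IQR = 410.00 + 176.25 = 586.25.
1023 > 586.25 → outlier.
1103 > 586.25 → outlier.
1104 > 586.25 → outlier.
All remaining values lie within [116.25, 586.25].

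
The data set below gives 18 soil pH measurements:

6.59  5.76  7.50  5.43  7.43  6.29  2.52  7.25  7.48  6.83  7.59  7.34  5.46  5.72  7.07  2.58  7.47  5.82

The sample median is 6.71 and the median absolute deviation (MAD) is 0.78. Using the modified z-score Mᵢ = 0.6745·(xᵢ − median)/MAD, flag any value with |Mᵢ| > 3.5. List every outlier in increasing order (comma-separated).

2.52, 2.58

|Mᵢ| > 3.5 ⇔ |xᵢ − 6.71| > 3.5·0.78/0.6745 = 4.05.
So outliers lie outside [2.66, 10.76].
2.52: M = -3.62 → outlier.
2.58: M = -3.57 → outlier.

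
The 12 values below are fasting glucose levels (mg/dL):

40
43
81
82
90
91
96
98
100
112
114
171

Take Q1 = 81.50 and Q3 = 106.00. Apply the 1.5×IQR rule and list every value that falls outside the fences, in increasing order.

40, 43, 171

IQR = Q3 − Q1 = 106.00 − 81.50 = 24.50.
Lower fence = Q1 − 1.5·IQR = 81.50 − 36.75 = 44.75.
Upper fence = Q3 + 1.5·IQR = 106.00 + 36.75 = 142.75.
40 < 44.75 → outlier.
43 < 44.75 → outlier.
171 > 142.75 → outlier.
All remaining values lie within [44.75, 142.75].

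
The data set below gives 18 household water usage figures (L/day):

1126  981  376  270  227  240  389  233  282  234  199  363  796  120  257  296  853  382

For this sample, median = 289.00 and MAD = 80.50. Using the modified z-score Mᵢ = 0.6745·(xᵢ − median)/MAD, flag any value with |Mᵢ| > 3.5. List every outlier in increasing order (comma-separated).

796, 853, 981, 1126

|Mᵢ| > 3.5 ⇔ |xᵢ − 289.00| > 3.5·80.50/0.6745 = 417.72.
So outliers lie outside [-128.72, 706.72].
796: M = 4.25 → outlier.
853: M = 4.73 → outlier.
981: M = 5.80 → outlier.
1126: M = 7.01 → outlier.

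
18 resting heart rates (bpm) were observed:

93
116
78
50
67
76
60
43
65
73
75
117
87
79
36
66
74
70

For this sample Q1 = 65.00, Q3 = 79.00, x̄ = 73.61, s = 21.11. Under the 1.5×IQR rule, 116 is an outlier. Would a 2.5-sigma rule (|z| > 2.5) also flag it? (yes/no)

no

z = (116 − 73.61) / 21.11 = 2.01.
|z| = 2.01 ≤ 2.5.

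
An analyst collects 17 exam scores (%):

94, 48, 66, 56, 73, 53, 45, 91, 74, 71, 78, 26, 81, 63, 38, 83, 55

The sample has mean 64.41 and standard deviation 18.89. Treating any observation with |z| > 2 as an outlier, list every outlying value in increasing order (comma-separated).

Cutoffs at x̄ ± 2s: 64.41 ± 2·18.89 = [26.63, 102.19].
26: z = -2.03, |z| > 2 → outlier.
Every other value lies within [26.63, 102.19].

26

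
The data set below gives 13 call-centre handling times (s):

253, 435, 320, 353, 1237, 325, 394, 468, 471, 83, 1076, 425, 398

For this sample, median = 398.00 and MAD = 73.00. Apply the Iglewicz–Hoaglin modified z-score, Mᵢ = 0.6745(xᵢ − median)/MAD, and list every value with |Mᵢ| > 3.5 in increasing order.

1076, 1237

|Mᵢ| > 3.5 ⇔ |xᵢ − 398.00| > 3.5·73.00/0.6745 = 378.80.
So outliers lie outside [19.20, 776.80].
1076: M = 6.26 → outlier.
1237: M = 7.75 → outlier.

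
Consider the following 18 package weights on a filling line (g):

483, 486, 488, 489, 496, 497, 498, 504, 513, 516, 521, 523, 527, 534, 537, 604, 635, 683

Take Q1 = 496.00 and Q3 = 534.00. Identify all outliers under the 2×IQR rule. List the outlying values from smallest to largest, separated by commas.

IQR = Q3 − Q1 = 534.00 − 496.00 = 38.00.
Lower fence = Q1 − 2·IQR = 496.00 − 76.00 = 420.00.
Upper fence = Q3 + 2·IQR = 534.00 + 76.00 = 610.00.
635 > 610.00 → outlier.
683 > 610.00 → outlier.
All remaining values lie within [420.00, 610.00].

635, 683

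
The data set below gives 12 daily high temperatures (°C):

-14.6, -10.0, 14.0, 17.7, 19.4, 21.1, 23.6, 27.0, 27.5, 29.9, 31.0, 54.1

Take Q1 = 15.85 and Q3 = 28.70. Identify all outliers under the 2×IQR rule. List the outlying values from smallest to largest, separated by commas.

-14.6, -10.0

IQR = Q3 − Q1 = 28.70 − 15.85 = 12.85.
Lower fence = Q1 − 2·IQR = 15.85 − 25.70 = -9.85.
Upper fence = Q3 + 2·IQR = 28.70 + 25.70 = 54.40.
-14.6 < -9.85 → outlier.
-10.0 < -9.85 → outlier.
All remaining values lie within [-9.85, 54.40].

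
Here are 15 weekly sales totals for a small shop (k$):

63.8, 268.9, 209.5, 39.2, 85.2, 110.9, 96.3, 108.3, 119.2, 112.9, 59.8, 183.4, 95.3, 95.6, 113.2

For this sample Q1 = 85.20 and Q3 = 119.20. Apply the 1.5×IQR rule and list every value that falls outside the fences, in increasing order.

183.4, 209.5, 268.9

IQR = Q3 − Q1 = 119.20 − 85.20 = 34.00.
Lower fence = Q1 − 1.5·IQR = 85.20 − 51.00 = 34.20.
Upper fence = Q3 + 1.5·IQR = 119.20 + 51.00 = 170.20.
183.4 > 170.20 → outlier.
209.5 > 170.20 → outlier.
268.9 > 170.20 → outlier.
All remaining values lie within [34.20, 170.20].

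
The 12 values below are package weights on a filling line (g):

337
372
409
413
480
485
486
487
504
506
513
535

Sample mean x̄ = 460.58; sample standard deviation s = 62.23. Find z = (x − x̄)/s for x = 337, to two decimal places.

z = (337 − 460.58) / 62.23 = -1.99.

-1.99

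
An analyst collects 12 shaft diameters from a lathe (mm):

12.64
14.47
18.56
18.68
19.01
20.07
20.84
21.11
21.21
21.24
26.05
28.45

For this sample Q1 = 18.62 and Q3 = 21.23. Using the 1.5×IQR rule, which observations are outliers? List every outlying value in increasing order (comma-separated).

IQR = Q3 − Q1 = 21.23 − 18.62 = 2.61.
Lower fence = Q1 − 1.5·IQR = 18.62 − 3.915 = 14.705.
Upper fence = Q3 + 1.5·IQR = 21.23 + 3.915 = 25.145.
12.64 < 14.705 → outlier.
14.47 < 14.705 → outlier.
26.05 > 25.145 → outlier.
28.45 > 25.145 → outlier.
All remaining values lie within [14.705, 25.145].

12.64, 14.47, 26.05, 28.45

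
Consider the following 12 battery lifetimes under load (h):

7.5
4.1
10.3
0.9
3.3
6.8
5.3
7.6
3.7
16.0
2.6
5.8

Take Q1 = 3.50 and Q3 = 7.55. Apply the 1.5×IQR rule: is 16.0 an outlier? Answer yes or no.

yes

IQR = Q3 − Q1 = 7.55 − 3.50 = 4.05.
Lower fence = Q1 − 1.5·IQR = 3.50 − 6.075 = -2.575.
Upper fence = Q3 + 1.5·IQR = 7.55 + 6.075 = 13.625.
16.0 lies above the upper fence.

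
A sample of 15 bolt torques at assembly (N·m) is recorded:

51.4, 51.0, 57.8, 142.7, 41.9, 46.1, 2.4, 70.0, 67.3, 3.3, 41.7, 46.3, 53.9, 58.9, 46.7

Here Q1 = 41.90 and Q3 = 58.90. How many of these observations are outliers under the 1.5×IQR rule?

IQR = 17.00; fences at 41.90 − 25.50 = 16.40 and 58.90 + 25.50 = 84.40.
Outside the cutoffs: 2.4, 3.3, 142.7.

3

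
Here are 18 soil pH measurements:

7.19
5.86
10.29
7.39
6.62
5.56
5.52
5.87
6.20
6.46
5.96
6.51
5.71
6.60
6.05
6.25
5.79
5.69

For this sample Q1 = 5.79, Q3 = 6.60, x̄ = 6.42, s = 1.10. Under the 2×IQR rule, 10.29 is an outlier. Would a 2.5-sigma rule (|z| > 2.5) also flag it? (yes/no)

yes

z = (10.29 − 6.42) / 1.10 = 3.52.
|z| = 3.52 > 2.5.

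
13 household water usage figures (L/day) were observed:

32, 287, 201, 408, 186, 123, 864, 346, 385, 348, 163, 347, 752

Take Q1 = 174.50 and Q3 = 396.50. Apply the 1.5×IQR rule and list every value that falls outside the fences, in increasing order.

752, 864

IQR = Q3 − Q1 = 396.50 − 174.50 = 222.00.
Lower fence = Q1 − 1.5·IQR = 174.50 − 333.00 = -158.50.
Upper fence = Q3 + 1.5·IQR = 396.50 + 333.00 = 729.50.
752 > 729.50 → outlier.
864 > 729.50 → outlier.
All remaining values lie within [-158.50, 729.50].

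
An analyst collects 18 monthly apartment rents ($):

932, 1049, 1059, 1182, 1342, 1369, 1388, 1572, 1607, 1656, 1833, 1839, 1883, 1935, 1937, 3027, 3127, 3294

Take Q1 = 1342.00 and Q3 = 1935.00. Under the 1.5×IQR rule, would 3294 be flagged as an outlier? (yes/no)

IQR = Q3 − Q1 = 1935.00 − 1342.00 = 593.00.
Lower fence = Q1 − 1.5·IQR = 1342.00 − 889.50 = 452.50.
Upper fence = Q3 + 1.5·IQR = 1935.00 + 889.50 = 2824.50.
3294 lies above the upper fence.

yes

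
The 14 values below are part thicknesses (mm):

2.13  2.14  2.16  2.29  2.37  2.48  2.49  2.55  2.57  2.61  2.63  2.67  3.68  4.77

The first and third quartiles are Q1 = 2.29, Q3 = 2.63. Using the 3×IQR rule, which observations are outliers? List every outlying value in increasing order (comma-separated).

3.68, 4.77

IQR = Q3 − Q1 = 2.63 − 2.29 = 0.34.
Lower fence = Q1 − 3·IQR = 2.29 − 1.02 = 1.27.
Upper fence = Q3 + 3·IQR = 2.63 + 1.02 = 3.65.
3.68 > 3.65 → outlier.
4.77 > 3.65 → outlier.
All remaining values lie within [1.27, 3.65].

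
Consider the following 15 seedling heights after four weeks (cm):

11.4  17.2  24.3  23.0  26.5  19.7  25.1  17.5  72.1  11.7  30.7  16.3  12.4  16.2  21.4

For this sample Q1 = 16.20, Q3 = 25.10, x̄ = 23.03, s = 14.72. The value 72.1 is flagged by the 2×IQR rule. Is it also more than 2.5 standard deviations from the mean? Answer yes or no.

yes

z = (72.1 − 23.03) / 14.72 = 3.33.
|z| = 3.33 > 2.5.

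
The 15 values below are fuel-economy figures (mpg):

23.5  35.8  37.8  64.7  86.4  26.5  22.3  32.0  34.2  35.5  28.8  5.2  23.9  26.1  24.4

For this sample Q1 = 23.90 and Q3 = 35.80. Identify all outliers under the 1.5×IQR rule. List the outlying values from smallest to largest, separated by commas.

5.2, 64.7, 86.4

IQR = Q3 − Q1 = 35.80 − 23.90 = 11.90.
Lower fence = Q1 − 1.5·IQR = 23.90 − 17.85 = 6.05.
Upper fence = Q3 + 1.5·IQR = 35.80 + 17.85 = 53.65.
5.2 < 6.05 → outlier.
64.7 > 53.65 → outlier.
86.4 > 53.65 → outlier.
All remaining values lie within [6.05, 53.65].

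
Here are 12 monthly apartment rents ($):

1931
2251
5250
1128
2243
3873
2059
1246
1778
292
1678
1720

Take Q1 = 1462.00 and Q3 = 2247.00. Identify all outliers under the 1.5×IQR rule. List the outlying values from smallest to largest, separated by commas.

IQR = Q3 − Q1 = 2247.00 − 1462.00 = 785.00.
Lower fence = Q1 − 1.5·IQR = 1462.00 − 1177.50 = 284.50.
Upper fence = Q3 + 1.5·IQR = 2247.00 + 1177.50 = 3424.50.
3873 > 3424.50 → outlier.
5250 > 3424.50 → outlier.
All remaining values lie within [284.50, 3424.50].

3873, 5250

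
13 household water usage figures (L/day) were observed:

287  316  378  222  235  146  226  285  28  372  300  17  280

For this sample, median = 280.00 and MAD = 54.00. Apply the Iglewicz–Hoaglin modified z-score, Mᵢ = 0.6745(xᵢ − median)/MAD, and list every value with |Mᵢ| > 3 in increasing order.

17, 28

|Mᵢ| > 3 ⇔ |xᵢ − 280.00| > 3·54.00/0.6745 = 240.18.
So outliers lie outside [39.82, 520.18].
17: M = -3.29 → outlier.
28: M = -3.15 → outlier.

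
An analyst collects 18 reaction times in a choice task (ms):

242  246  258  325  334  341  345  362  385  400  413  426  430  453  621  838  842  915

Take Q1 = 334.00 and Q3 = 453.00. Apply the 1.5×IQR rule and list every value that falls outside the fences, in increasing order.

838, 842, 915

IQR = Q3 − Q1 = 453.00 − 334.00 = 119.00.
Lower fence = Q1 − 1.5·IQR = 334.00 − 178.50 = 155.50.
Upper fence = Q3 + 1.5·IQR = 453.00 + 178.50 = 631.50.
838 > 631.50 → outlier.
842 > 631.50 → outlier.
915 > 631.50 → outlier.
All remaining values lie within [155.50, 631.50].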